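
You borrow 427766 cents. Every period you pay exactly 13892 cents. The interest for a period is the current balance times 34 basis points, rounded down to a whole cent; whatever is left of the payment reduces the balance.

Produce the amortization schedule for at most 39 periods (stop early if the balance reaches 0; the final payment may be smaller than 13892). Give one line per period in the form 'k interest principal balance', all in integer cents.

1. interest=⌊427766·34/10000⌋=1454; principal=13892-1454=12438; balance=427766-12438=415328
2. interest=⌊415328·34/10000⌋=1412; principal=13892-1412=12480; balance=415328-12480=402848
3. interest=⌊402848·34/10000⌋=1369; principal=13892-1369=12523; balance=402848-12523=390325
4. interest=⌊390325·34/10000⌋=1327; principal=13892-1327=12565; balance=390325-12565=377760
5. interest=⌊377760·34/10000⌋=1284; principal=13892-1284=12608; balance=377760-12608=365152
6. interest=⌊365152·34/10000⌋=1241; principal=13892-1241=12651; balance=365152-12651=352501
7. interest=⌊352501·34/10000⌋=1198; principal=13892-1198=12694; balance=352501-12694=339807
8. interest=⌊339807·34/10000⌋=1155; principal=13892-1155=12737; balance=339807-12737=327070
9. interest=⌊327070·34/10000⌋=1112; principal=13892-1112=12780; balance=327070-12780=314290
10. interest=⌊314290·34/10000⌋=1068; principal=13892-1068=12824; balance=314290-12824=301466
11. interest=⌊301466·34/10000⌋=1024; principal=13892-1024=12868; balance=301466-12868=288598
12. interest=⌊288598·34/10000⌋=981; principal=13892-981=12911; balance=288598-12911=275687
13. interest=⌊275687·34/10000⌋=937; principal=13892-937=12955; balance=275687-12955=262732
14. interest=⌊262732·34/10000⌋=893; principal=13892-893=12999; balance=262732-12999=249733
15. interest=⌊249733·34/10000⌋=849; principal=13892-849=13043; balance=249733-13043=236690
16. interest=⌊236690·34/10000⌋=804; principal=13892-804=13088; balance=236690-13088=223602
17. interest=⌊223602·34/10000⌋=760; principal=13892-760=13132; balance=223602-13132=210470
18. interest=⌊210470·34/10000⌋=715; principal=13892-715=13177; balance=210470-13177=197293
19. interest=⌊197293·34/10000⌋=670; principal=13892-670=13222; balance=197293-13222=184071
20. interest=⌊184071·34/10000⌋=625; principal=13892-625=13267; balance=184071-13267=170804
21. interest=⌊170804·34/10000⌋=580; principal=13892-580=13312; balance=170804-13312=157492
22. interest=⌊157492·34/10000⌋=535; principal=13892-535=13357; balance=157492-13357=144135
23. interest=⌊144135·34/10000⌋=490; principal=13892-490=13402; balance=144135-13402=130733
24. interest=⌊130733·34/10000⌋=444; principal=13892-444=13448; balance=130733-13448=117285
25. interest=⌊117285·34/10000⌋=398; principal=13892-398=13494; balance=117285-13494=103791
26. interest=⌊103791·34/10000⌋=352; principal=13892-352=13540; balance=103791-13540=90251
27. interest=⌊90251·34/10000⌋=306; principal=13892-306=13586; balance=90251-13586=76665
28. interest=⌊76665·34/10000⌋=260; principal=13892-260=13632; balance=76665-13632=63033
29. interest=⌊63033·34/10000⌋=214; principal=13892-214=13678; balance=63033-13678=49355
30. interest=⌊49355·34/10000⌋=167; principal=13892-167=13725; balance=49355-13725=35630
31. interest=⌊35630·34/10000⌋=121; principal=13892-121=13771; balance=35630-13771=21859
32. interest=⌊21859·34/10000⌋=74; principal=13892-74=13818; balance=21859-13818=8041
33. interest=⌊8041·34/10000⌋=27; principal=min(13892-27,8041)=8041; balance=8041-8041=0

1 1454 12438 415328
2 1412 12480 402848
3 1369 12523 390325
4 1327 12565 377760
5 1284 12608 365152
6 1241 12651 352501
7 1198 12694 339807
8 1155 12737 327070
9 1112 12780 314290
10 1068 12824 301466
11 1024 12868 288598
12 981 12911 275687
13 937 12955 262732
14 893 12999 249733
15 849 13043 236690
16 804 13088 223602
17 760 13132 210470
18 715 13177 197293
19 670 13222 184071
20 625 13267 170804
21 580 13312 157492
22 535 13357 144135
23 490 13402 130733
24 444 13448 117285
25 398 13494 103791
26 352 13540 90251
27 306 13586 76665
28 260 13632 63033
29 214 13678 49355
30 167 13725 35630
31 121 13771 21859
32 74 13818 8041
33 27 8041 0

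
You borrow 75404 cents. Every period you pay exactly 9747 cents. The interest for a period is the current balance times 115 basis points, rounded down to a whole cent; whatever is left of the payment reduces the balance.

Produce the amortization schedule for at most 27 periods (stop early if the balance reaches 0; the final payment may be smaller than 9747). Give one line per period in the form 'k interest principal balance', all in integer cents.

1 867 8880 66524
2 765 8982 57542
3 661 9086 48456
4 557 9190 39266
5 451 9296 29970
6 344 9403 20567
7 236 9511 11056
8 127 9620 1436
9 16 1436 0

1. interest=⌊75404·115/10000⌋=867; principal=9747-867=8880; balance=75404-8880=66524
2. interest=⌊66524·115/10000⌋=765; principal=9747-765=8982; balance=66524-8982=57542
3. interest=⌊57542·115/10000⌋=661; principal=9747-661=9086; balance=57542-9086=48456
4. interest=⌊48456·115/10000⌋=557; principal=9747-557=9190; balance=48456-9190=39266
5. interest=⌊39266·115/10000⌋=451; principal=9747-451=9296; balance=39266-9296=29970
6. interest=⌊29970·115/10000⌋=344; principal=9747-344=9403; balance=29970-9403=20567
7. interest=⌊20567·115/10000⌋=236; principal=9747-236=9511; balance=20567-9511=11056
8. interest=⌊11056·115/10000⌋=127; principal=9747-127=9620; balance=11056-9620=1436
9. interest=⌊1436·115/10000⌋=16; principal=min(9747-16,1436)=1436; balance=1436-1436=0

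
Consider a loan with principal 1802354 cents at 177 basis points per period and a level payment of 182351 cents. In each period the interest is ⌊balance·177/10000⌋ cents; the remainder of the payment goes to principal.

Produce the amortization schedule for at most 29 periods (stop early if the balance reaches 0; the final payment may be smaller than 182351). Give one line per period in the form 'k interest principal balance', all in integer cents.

1 31901 150450 1651904
2 29238 153113 1498791
3 26528 155823 1342968
4 23770 158581 1184387
5 20963 161388 1022999
6 18107 164244 858755
7 15199 167152 691603
8 12241 170110 521493
9 9230 173121 348372
10 6166 176185 172187
11 3047 172187 0

1. interest=⌊1802354·177/10000⌋=31901; principal=182351-31901=150450; balance=1802354-150450=1651904
2. interest=⌊1651904·177/10000⌋=29238; principal=182351-29238=153113; balance=1651904-153113=1498791
3. interest=⌊1498791·177/10000⌋=26528; principal=182351-26528=155823; balance=1498791-155823=1342968
4. interest=⌊1342968·177/10000⌋=23770; principal=182351-23770=158581; balance=1342968-158581=1184387
5. interest=⌊1184387·177/10000⌋=20963; principal=182351-20963=161388; balance=1184387-161388=1022999
6. interest=⌊1022999·177/10000⌋=18107; principal=182351-18107=164244; balance=1022999-164244=858755
7. interest=⌊858755·177/10000⌋=15199; principal=182351-15199=167152; balance=858755-167152=691603
8. interest=⌊691603·177/10000⌋=12241; principal=182351-12241=170110; balance=691603-170110=521493
9. interest=⌊521493·177/10000⌋=9230; principal=182351-9230=173121; balance=521493-173121=348372
10. interest=⌊348372·177/10000⌋=6166; principal=182351-6166=176185; balance=348372-176185=172187
11. interest=⌊172187·177/10000⌋=3047; principal=min(182351-3047,172187)=172187; balance=172187-172187=0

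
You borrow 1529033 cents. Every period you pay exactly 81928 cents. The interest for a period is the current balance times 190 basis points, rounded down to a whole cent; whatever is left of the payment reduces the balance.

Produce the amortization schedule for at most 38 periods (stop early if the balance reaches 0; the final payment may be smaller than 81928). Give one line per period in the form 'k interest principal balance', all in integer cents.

1. interest=⌊1529033·190/10000⌋=29051; principal=81928-29051=52877; balance=1529033-52877=1476156
2. interest=⌊1476156·190/10000⌋=28046; principal=81928-28046=53882; balance=1476156-53882=1422274
3. interest=⌊1422274·190/10000⌋=27023; principal=81928-27023=54905; balance=1422274-54905=1367369
4. interest=⌊1367369·190/10000⌋=25980; principal=81928-25980=55948; balance=1367369-55948=1311421
5. interest=⌊1311421·190/10000⌋=24916; principal=81928-24916=57012; balance=1311421-57012=1254409
6. interest=⌊1254409·190/10000⌋=23833; principal=81928-23833=58095; balance=1254409-58095=1196314
7. interest=⌊1196314·190/10000⌋=22729; principal=81928-22729=59199; balance=1196314-59199=1137115
8. interest=⌊1137115·190/10000⌋=21605; principal=81928-21605=60323; balance=1137115-60323=1076792
9. interest=⌊1076792·190/10000⌋=20459; principal=81928-20459=61469; balance=1076792-61469=1015323
10. interest=⌊1015323·190/10000⌋=19291; principal=81928-19291=62637; balance=1015323-62637=952686
11. interest=⌊952686·190/10000⌋=18101; principal=81928-18101=63827; balance=952686-63827=888859
12. interest=⌊888859·190/10000⌋=16888; principal=81928-16888=65040; balance=888859-65040=823819
13. interest=⌊823819·190/10000⌋=15652; principal=81928-15652=66276; balance=823819-66276=757543
14. interest=⌊757543·190/10000⌋=14393; principal=81928-14393=67535; balance=757543-67535=690008
15. interest=⌊690008·190/10000⌋=13110; principal=81928-13110=68818; balance=690008-68818=621190
16. interest=⌊621190·190/10000⌋=11802; principal=81928-11802=70126; balance=621190-70126=551064
17. interest=⌊551064·190/10000⌋=10470; principal=81928-10470=71458; balance=551064-71458=479606
18. interest=⌊479606·190/10000⌋=9112; principal=81928-9112=72816; balance=479606-72816=406790
19. interest=⌊406790·190/10000⌋=7729; principal=81928-7729=74199; balance=406790-74199=332591
20. interest=⌊332591·190/10000⌋=6319; principal=81928-6319=75609; balance=332591-75609=256982
21. interest=⌊256982·190/10000⌋=4882; principal=81928-4882=77046; balance=256982-77046=179936
22. interest=⌊179936·190/10000⌋=3418; principal=81928-3418=78510; balance=179936-78510=101426
23. interest=⌊101426·190/10000⌋=1927; principal=81928-1927=80001; balance=101426-80001=21425
24. interest=⌊21425·190/10000⌋=407; principal=min(81928-407,21425)=21425; balance=21425-21425=0

1 29051 52877 1476156
2 28046 53882 1422274
3 27023 54905 1367369
4 25980 55948 1311421
5 24916 57012 1254409
6 23833 58095 1196314
7 22729 59199 1137115
8 21605 60323 1076792
9 20459 61469 1015323
10 19291 62637 952686
11 18101 63827 888859
12 16888 65040 823819
13 15652 66276 757543
14 14393 67535 690008
15 13110 68818 621190
16 11802 70126 551064
17 10470 71458 479606
18 9112 72816 406790
19 7729 74199 332591
20 6319 75609 256982
21 4882 77046 179936
22 3418 78510 101426
23 1927 80001 21425
24 407 21425 0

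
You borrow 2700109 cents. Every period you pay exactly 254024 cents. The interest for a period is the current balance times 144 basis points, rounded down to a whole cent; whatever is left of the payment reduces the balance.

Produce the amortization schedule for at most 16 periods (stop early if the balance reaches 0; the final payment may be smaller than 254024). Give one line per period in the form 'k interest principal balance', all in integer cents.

1 38881 215143 2484966
2 35783 218241 2266725
3 32640 221384 2045341
4 29452 224572 1820769
5 26219 227805 1592964
6 22938 231086 1361878
7 19611 234413 1127465
8 16235 237789 889676
9 12811 241213 648463
10 9337 244687 403776
11 5814 248210 155566
12 2240 155566 0

1. interest=⌊2700109·144/10000⌋=38881; principal=254024-38881=215143; balance=2700109-215143=2484966
2. interest=⌊2484966·144/10000⌋=35783; principal=254024-35783=218241; balance=2484966-218241=2266725
3. interest=⌊2266725·144/10000⌋=32640; principal=254024-32640=221384; balance=2266725-221384=2045341
4. interest=⌊2045341·144/10000⌋=29452; principal=254024-29452=224572; balance=2045341-224572=1820769
5. interest=⌊1820769·144/10000⌋=26219; principal=254024-26219=227805; balance=1820769-227805=1592964
6. interest=⌊1592964·144/10000⌋=22938; principal=254024-22938=231086; balance=1592964-231086=1361878
7. interest=⌊1361878·144/10000⌋=19611; principal=254024-19611=234413; balance=1361878-234413=1127465
8. interest=⌊1127465·144/10000⌋=16235; principal=254024-16235=237789; balance=1127465-237789=889676
9. interest=⌊889676·144/10000⌋=12811; principal=254024-12811=241213; balance=889676-241213=648463
10. interest=⌊648463·144/10000⌋=9337; principal=254024-9337=244687; balance=648463-244687=403776
11. interest=⌊403776·144/10000⌋=5814; principal=254024-5814=248210; balance=403776-248210=155566
12. interest=⌊155566·144/10000⌋=2240; principal=min(254024-2240,155566)=155566; balance=155566-155566=0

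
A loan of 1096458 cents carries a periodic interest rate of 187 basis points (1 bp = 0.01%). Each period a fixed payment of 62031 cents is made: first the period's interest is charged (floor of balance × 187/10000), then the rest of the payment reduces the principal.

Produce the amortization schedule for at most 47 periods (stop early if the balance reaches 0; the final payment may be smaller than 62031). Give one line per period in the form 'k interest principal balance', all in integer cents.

1. interest=⌊1096458·187/10000⌋=20503; principal=62031-20503=41528; balance=1096458-41528=1054930
2. interest=⌊1054930·187/10000⌋=19727; principal=62031-19727=42304; balance=1054930-42304=1012626
3. interest=⌊1012626·187/10000⌋=18936; principal=62031-18936=43095; balance=1012626-43095=969531
4. interest=⌊969531·187/10000⌋=18130; principal=62031-18130=43901; balance=969531-43901=925630
5. interest=⌊925630·187/10000⌋=17309; principal=62031-17309=44722; balance=925630-44722=880908
6. interest=⌊880908·187/10000⌋=16472; principal=62031-16472=45559; balance=880908-45559=835349
7. interest=⌊835349·187/10000⌋=15621; principal=62031-15621=46410; balance=835349-46410=788939
8. interest=⌊788939·187/10000⌋=14753; principal=62031-14753=47278; balance=788939-47278=741661
9. interest=⌊741661·187/10000⌋=13869; principal=62031-13869=48162; balance=741661-48162=693499
10. interest=⌊693499·187/10000⌋=12968; principal=62031-12968=49063; balance=693499-49063=644436
11. interest=⌊644436·187/10000⌋=12050; principal=62031-12050=49981; balance=644436-49981=594455
12. interest=⌊594455·187/10000⌋=11116; principal=62031-11116=50915; balance=594455-50915=543540
13. interest=⌊543540·187/10000⌋=10164; principal=62031-10164=51867; balance=543540-51867=491673
14. interest=⌊491673·187/10000⌋=9194; principal=62031-9194=52837; balance=491673-52837=438836
15. interest=⌊438836·187/10000⌋=8206; principal=62031-8206=53825; balance=438836-53825=385011
16. interest=⌊385011·187/10000⌋=7199; principal=62031-7199=54832; balance=385011-54832=330179
17. interest=⌊330179·187/10000⌋=6174; principal=62031-6174=55857; balance=330179-55857=274322
18. interest=⌊274322·187/10000⌋=5129; principal=62031-5129=56902; balance=274322-56902=217420
19. interest=⌊217420·187/10000⌋=4065; principal=62031-4065=57966; balance=217420-57966=159454
20. interest=⌊159454·187/10000⌋=2981; principal=62031-2981=59050; balance=159454-59050=100404
21. interest=⌊100404·187/10000⌋=1877; principal=62031-1877=60154; balance=100404-60154=40250
22. interest=⌊40250·187/10000⌋=752; principal=min(62031-752,40250)=40250; balance=40250-40250=0

1 20503 41528 1054930
2 19727 42304 1012626
3 18936 43095 969531
4 18130 43901 925630
5 17309 44722 880908
6 16472 45559 835349
7 15621 46410 788939
8 14753 47278 741661
9 13869 48162 693499
10 12968 49063 644436
11 12050 49981 594455
12 11116 50915 543540
13 10164 51867 491673
14 9194 52837 438836
15 8206 53825 385011
16 7199 54832 330179
17 6174 55857 274322
18 5129 56902 217420
19 4065 57966 159454
20 2981 59050 100404
21 1877 60154 40250
22 752 40250 0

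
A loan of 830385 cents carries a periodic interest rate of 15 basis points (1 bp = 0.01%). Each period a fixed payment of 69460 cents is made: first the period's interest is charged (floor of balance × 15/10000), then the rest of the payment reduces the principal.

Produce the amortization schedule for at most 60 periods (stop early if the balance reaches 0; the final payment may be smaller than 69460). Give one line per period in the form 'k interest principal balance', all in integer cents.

1 1245 68215 762170
2 1143 68317 693853
3 1040 68420 625433
4 938 68522 556911
5 835 68625 488286
6 732 68728 419558
7 629 68831 350727
8 526 68934 281793
9 422 69038 212755
10 319 69141 143614
11 215 69245 74369
12 111 69349 5020
13 7 5020 0

1. interest=⌊830385·15/10000⌋=1245; principal=69460-1245=68215; balance=830385-68215=762170
2. interest=⌊762170·15/10000⌋=1143; principal=69460-1143=68317; balance=762170-68317=693853
3. interest=⌊693853·15/10000⌋=1040; principal=69460-1040=68420; balance=693853-68420=625433
4. interest=⌊625433·15/10000⌋=938; principal=69460-938=68522; balance=625433-68522=556911
5. interest=⌊556911·15/10000⌋=835; principal=69460-835=68625; balance=556911-68625=488286
6. interest=⌊488286·15/10000⌋=732; principal=69460-732=68728; balance=488286-68728=419558
7. interest=⌊419558·15/10000⌋=629; principal=69460-629=68831; balance=419558-68831=350727
8. interest=⌊350727·15/10000⌋=526; principal=69460-526=68934; balance=350727-68934=281793
9. interest=⌊281793·15/10000⌋=422; principal=69460-422=69038; balance=281793-69038=212755
10. interest=⌊212755·15/10000⌋=319; principal=69460-319=69141; balance=212755-69141=143614
11. interest=⌊143614·15/10000⌋=215; principal=69460-215=69245; balance=143614-69245=74369
12. interest=⌊74369·15/10000⌋=111; principal=69460-111=69349; balance=74369-69349=5020
13. interest=⌊5020·15/10000⌋=7; principal=min(69460-7,5020)=5020; balance=5020-5020=0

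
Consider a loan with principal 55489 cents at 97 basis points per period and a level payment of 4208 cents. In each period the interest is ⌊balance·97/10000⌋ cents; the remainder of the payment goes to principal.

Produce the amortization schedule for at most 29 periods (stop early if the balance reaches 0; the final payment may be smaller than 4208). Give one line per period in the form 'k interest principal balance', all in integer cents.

1. interest=⌊55489·97/10000⌋=538; principal=4208-538=3670; balance=55489-3670=51819
2. interest=⌊51819·97/10000⌋=502; principal=4208-502=3706; balance=51819-3706=48113
3. interest=⌊48113·97/10000⌋=466; principal=4208-466=3742; balance=48113-3742=44371
4. interest=⌊44371·97/10000⌋=430; principal=4208-430=3778; balance=44371-3778=40593
5. interest=⌊40593·97/10000⌋=393; principal=4208-393=3815; balance=40593-3815=36778
6. interest=⌊36778·97/10000⌋=356; principal=4208-356=3852; balance=36778-3852=32926
7. interest=⌊32926·97/10000⌋=319; principal=4208-319=3889; balance=32926-3889=29037
8. interest=⌊29037·97/10000⌋=281; principal=4208-281=3927; balance=29037-3927=25110
9. interest=⌊25110·97/10000⌋=243; principal=4208-243=3965; balance=25110-3965=21145
10. interest=⌊21145·97/10000⌋=205; principal=4208-205=4003; balance=21145-4003=17142
11. interest=⌊17142·97/10000⌋=166; principal=4208-166=4042; balance=17142-4042=13100
12. interest=⌊13100·97/10000⌋=127; principal=4208-127=4081; balance=13100-4081=9019
13. interest=⌊9019·97/10000⌋=87; principal=4208-87=4121; balance=9019-4121=4898
14. interest=⌊4898·97/10000⌋=47; principal=4208-47=4161; balance=4898-4161=737
15. interest=⌊737·97/10000⌋=7; principal=min(4208-7,737)=737; balance=737-737=0

1 538 3670 51819
2 502 3706 48113
3 466 3742 44371
4 430 3778 40593
5 393 3815 36778
6 356 3852 32926
7 319 3889 29037
8 281 3927 25110
9 243 3965 21145
10 205 4003 17142
11 166 4042 13100
12 127 4081 9019
13 87 4121 4898
14 47 4161 737
15 7 737 0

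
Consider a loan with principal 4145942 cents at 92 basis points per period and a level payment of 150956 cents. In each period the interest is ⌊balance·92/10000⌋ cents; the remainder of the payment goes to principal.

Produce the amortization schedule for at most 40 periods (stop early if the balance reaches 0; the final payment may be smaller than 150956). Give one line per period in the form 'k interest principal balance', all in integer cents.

1. interest=⌊4145942·92/10000⌋=38142; principal=150956-38142=112814; balance=4145942-112814=4033128
2. interest=⌊4033128·92/10000⌋=37104; principal=150956-37104=113852; balance=4033128-113852=3919276
3. interest=⌊3919276·92/10000⌋=36057; principal=150956-36057=114899; balance=3919276-114899=3804377
4. interest=⌊3804377·92/10000⌋=35000; principal=150956-35000=115956; balance=3804377-115956=3688421
5. interest=⌊3688421·92/10000⌋=33933; principal=150956-33933=117023; balance=3688421-117023=3571398
6. interest=⌊3571398·92/10000⌋=32856; principal=150956-32856=118100; balance=3571398-118100=3453298
7. interest=⌊3453298·92/10000⌋=31770; principal=150956-31770=119186; balance=3453298-119186=3334112
8. interest=⌊3334112·92/10000⌋=30673; principal=150956-30673=120283; balance=3334112-120283=3213829
9. interest=⌊3213829·92/10000⌋=29567; principal=150956-29567=121389; balance=3213829-121389=3092440
10. interest=⌊3092440·92/10000⌋=28450; principal=150956-28450=122506; balance=3092440-122506=2969934
11. interest=⌊2969934·92/10000⌋=27323; principal=150956-27323=123633; balance=2969934-123633=2846301
12. interest=⌊2846301·92/10000⌋=26185; principal=150956-26185=124771; balance=2846301-124771=2721530
13. interest=⌊2721530·92/10000⌋=25038; principal=150956-25038=125918; balance=2721530-125918=2595612
14. interest=⌊2595612·92/10000⌋=23879; principal=150956-23879=127077; balance=2595612-127077=2468535
15. interest=⌊2468535·92/10000⌋=22710; principal=150956-22710=128246; balance=2468535-128246=2340289
16. interest=⌊2340289·92/10000⌋=21530; principal=150956-21530=129426; balance=2340289-129426=2210863
17. interest=⌊2210863·92/10000⌋=20339; principal=150956-20339=130617; balance=2210863-130617=2080246
18. interest=⌊2080246·92/10000⌋=19138; principal=150956-19138=131818; balance=2080246-131818=1948428
19. interest=⌊1948428·92/10000⌋=17925; principal=150956-17925=133031; balance=1948428-133031=1815397
20. interest=⌊1815397·92/10000⌋=16701; principal=150956-16701=134255; balance=1815397-134255=1681142
21. interest=⌊1681142·92/10000⌋=15466; principal=150956-15466=135490; balance=1681142-135490=1545652
22. interest=⌊1545652·92/10000⌋=14219; principal=150956-14219=136737; balance=1545652-136737=1408915
23. interest=⌊1408915·92/10000⌋=12962; principal=150956-12962=137994; balance=1408915-137994=1270921
24. interest=⌊1270921·92/10000⌋=11692; principal=150956-11692=139264; balance=1270921-139264=1131657
25. interest=⌊1131657·92/10000⌋=10411; principal=150956-10411=140545; balance=1131657-140545=991112
26. interest=⌊991112·92/10000⌋=9118; principal=150956-9118=141838; balance=991112-141838=849274
27. interest=⌊849274·92/10000⌋=7813; principal=150956-7813=143143; balance=849274-143143=706131
28. interest=⌊706131·92/10000⌋=6496; principal=150956-6496=144460; balance=706131-144460=561671
29. interest=⌊561671·92/10000⌋=5167; principal=150956-5167=145789; balance=561671-145789=415882
30. interest=⌊415882·92/10000⌋=3826; principal=150956-3826=147130; balance=415882-147130=268752
31. interest=⌊268752·92/10000⌋=2472; principal=150956-2472=148484; balance=268752-148484=120268
32. interest=⌊120268·92/10000⌋=1106; principal=min(150956-1106,120268)=120268; balance=120268-120268=0

1 38142 112814 4033128
2 37104 113852 3919276
3 36057 114899 3804377
4 35000 115956 3688421
5 33933 117023 3571398
6 32856 118100 3453298
7 31770 119186 3334112
8 30673 120283 3213829
9 29567 121389 3092440
10 28450 122506 2969934
11 27323 123633 2846301
12 26185 124771 2721530
13 25038 125918 2595612
14 23879 127077 2468535
15 22710 128246 2340289
16 21530 129426 2210863
17 20339 130617 2080246
18 19138 131818 1948428
19 17925 133031 1815397
20 16701 134255 1681142
21 15466 135490 1545652
22 14219 136737 1408915
23 12962 137994 1270921
24 11692 139264 1131657
25 10411 140545 991112
26 9118 141838 849274
27 7813 143143 706131
28 6496 144460 561671
29 5167 145789 415882
30 3826 147130 268752
31 2472 148484 120268
32 1106 120268 0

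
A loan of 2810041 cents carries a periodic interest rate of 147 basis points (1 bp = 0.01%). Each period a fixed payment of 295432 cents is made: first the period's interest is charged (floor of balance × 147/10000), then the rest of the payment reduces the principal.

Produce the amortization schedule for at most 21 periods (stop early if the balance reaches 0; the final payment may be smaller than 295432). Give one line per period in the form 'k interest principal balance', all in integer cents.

1. interest=⌊2810041·147/10000⌋=41307; principal=295432-41307=254125; balance=2810041-254125=2555916
2. interest=⌊2555916·147/10000⌋=37571; principal=295432-37571=257861; balance=2555916-257861=2298055
3. interest=⌊2298055·147/10000⌋=33781; principal=295432-33781=261651; balance=2298055-261651=2036404
4. interest=⌊2036404·147/10000⌋=29935; principal=295432-29935=265497; balance=2036404-265497=1770907
5. interest=⌊1770907·147/10000⌋=26032; principal=295432-26032=269400; balance=1770907-269400=1501507
6. interest=⌊1501507·147/10000⌋=22072; principal=295432-22072=273360; balance=1501507-273360=1228147
7. interest=⌊1228147·147/10000⌋=18053; principal=295432-18053=277379; balance=1228147-277379=950768
8. interest=⌊950768·147/10000⌋=13976; principal=295432-13976=281456; balance=950768-281456=669312
9. interest=⌊669312·147/10000⌋=9838; principal=295432-9838=285594; balance=669312-285594=383718
10. interest=⌊383718·147/10000⌋=5640; principal=295432-5640=289792; balance=383718-289792=93926
11. interest=⌊93926·147/10000⌋=1380; principal=min(295432-1380,93926)=93926; balance=93926-93926=0

1 41307 254125 2555916
2 37571 257861 2298055
3 33781 261651 2036404
4 29935 265497 1770907
5 26032 269400 1501507
6 22072 273360 1228147
7 18053 277379 950768
8 13976 281456 669312
9 9838 285594 383718
10 5640 289792 93926
11 1380 93926 0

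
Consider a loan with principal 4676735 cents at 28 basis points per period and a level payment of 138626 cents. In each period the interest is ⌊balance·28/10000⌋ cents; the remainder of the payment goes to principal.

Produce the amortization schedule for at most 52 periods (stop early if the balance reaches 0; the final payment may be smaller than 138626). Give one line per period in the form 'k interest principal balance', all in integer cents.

1. interest=⌊4676735·28/10000⌋=13094; principal=138626-13094=125532; balance=4676735-125532=4551203
2. interest=⌊4551203·28/10000⌋=12743; principal=138626-12743=125883; balance=4551203-125883=4425320
3. interest=⌊4425320·28/10000⌋=12390; principal=138626-12390=126236; balance=4425320-126236=4299084
4. interest=⌊4299084·28/10000⌋=12037; principal=138626-12037=126589; balance=4299084-126589=4172495
5. interest=⌊4172495·28/10000⌋=11682; principal=138626-11682=126944; balance=4172495-126944=4045551
6. interest=⌊4045551·28/10000⌋=11327; principal=138626-11327=127299; balance=4045551-127299=3918252
7. interest=⌊3918252·28/10000⌋=10971; principal=138626-10971=127655; balance=3918252-127655=3790597
8. interest=⌊3790597·28/10000⌋=10613; principal=138626-10613=128013; balance=3790597-128013=3662584
9. interest=⌊3662584·28/10000⌋=10255; principal=138626-10255=128371; balance=3662584-128371=3534213
10. interest=⌊3534213·28/10000⌋=9895; principal=138626-9895=128731; balance=3534213-128731=3405482
11. interest=⌊3405482·28/10000⌋=9535; principal=138626-9535=129091; balance=3405482-129091=3276391
12. interest=⌊3276391·28/10000⌋=9173; principal=138626-9173=129453; balance=3276391-129453=3146938
13. interest=⌊3146938·28/10000⌋=8811; principal=138626-8811=129815; balance=3146938-129815=3017123
14. interest=⌊3017123·28/10000⌋=8447; principal=138626-8447=130179; balance=3017123-130179=2886944
15. interest=⌊2886944·28/10000⌋=8083; principal=138626-8083=130543; balance=2886944-130543=2756401
16. interest=⌊2756401·28/10000⌋=7717; principal=138626-7717=130909; balance=2756401-130909=2625492
17. interest=⌊2625492·28/10000⌋=7351; principal=138626-7351=131275; balance=2625492-131275=2494217
18. interest=⌊2494217·28/10000⌋=6983; principal=138626-6983=131643; balance=2494217-131643=2362574
19. interest=⌊2362574·28/10000⌋=6615; principal=138626-6615=132011; balance=2362574-132011=2230563
20. interest=⌊2230563·28/10000⌋=6245; principal=138626-6245=132381; balance=2230563-132381=2098182
21. interest=⌊2098182·28/10000⌋=5874; principal=138626-5874=132752; balance=2098182-132752=1965430
22. interest=⌊1965430·28/10000⌋=5503; principal=138626-5503=133123; balance=1965430-133123=1832307
23. interest=⌊1832307·28/10000⌋=5130; principal=138626-5130=133496; balance=1832307-133496=1698811
24. interest=⌊1698811·28/10000⌋=4756; principal=138626-4756=133870; balance=1698811-133870=1564941
25. interest=⌊1564941·28/10000⌋=4381; principal=138626-4381=134245; balance=1564941-134245=1430696
26. interest=⌊1430696·28/10000⌋=4005; principal=138626-4005=134621; balance=1430696-134621=1296075
27. interest=⌊1296075·28/10000⌋=3629; principal=138626-3629=134997; balance=1296075-134997=1161078
28. interest=⌊1161078·28/10000⌋=3251; principal=138626-3251=135375; balance=1161078-135375=1025703
29. interest=⌊1025703·28/10000⌋=2871; principal=138626-2871=135755; balance=1025703-135755=889948
30. interest=⌊889948·28/10000⌋=2491; principal=138626-2491=136135; balance=889948-136135=753813
31. interest=⌊753813·28/10000⌋=2110; principal=138626-2110=136516; balance=753813-136516=617297
32. interest=⌊617297·28/10000⌋=1728; principal=138626-1728=136898; balance=617297-136898=480399
33. interest=⌊480399·28/10000⌋=1345; principal=138626-1345=137281; balance=480399-137281=343118
34. interest=⌊343118·28/10000⌋=960; principal=138626-960=137666; balance=343118-137666=205452
35. interest=⌊205452·28/10000⌋=575; principal=138626-575=138051; balance=205452-138051=67401
36. interest=⌊67401·28/10000⌋=188; principal=min(138626-188,67401)=67401; balance=67401-67401=0

1 13094 125532 4551203
2 12743 125883 4425320
3 12390 126236 4299084
4 12037 126589 4172495
5 11682 126944 4045551
6 11327 127299 3918252
7 10971 127655 3790597
8 10613 128013 3662584
9 10255 128371 3534213
10 9895 128731 3405482
11 9535 129091 3276391
12 9173 129453 3146938
13 8811 129815 3017123
14 8447 130179 2886944
15 8083 130543 2756401
16 7717 130909 2625492
17 7351 131275 2494217
18 6983 131643 2362574
19 6615 132011 2230563
20 6245 132381 2098182
21 5874 132752 1965430
22 5503 133123 1832307
23 5130 133496 1698811
24 4756 133870 1564941
25 4381 134245 1430696
26 4005 134621 1296075
27 3629 134997 1161078
28 3251 135375 1025703
29 2871 135755 889948
30 2491 136135 753813
31 2110 136516 617297
32 1728 136898 480399
33 1345 137281 343118
34 960 137666 205452
35 575 138051 67401
36 188 67401 0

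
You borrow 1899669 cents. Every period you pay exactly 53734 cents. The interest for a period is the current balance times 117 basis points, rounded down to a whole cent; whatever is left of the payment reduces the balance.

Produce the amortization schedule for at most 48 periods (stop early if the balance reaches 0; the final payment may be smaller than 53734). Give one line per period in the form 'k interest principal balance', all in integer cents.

1 22226 31508 1868161
2 21857 31877 1836284
3 21484 32250 1804034
4 21107 32627 1771407
5 20725 33009 1738398
6 20339 33395 1705003
7 19948 33786 1671217
8 19553 34181 1637036
9 19153 34581 1602455
10 18748 34986 1567469
11 18339 35395 1532074
12 17925 35809 1496265
13 17506 36228 1460037
14 17082 36652 1423385
15 16653 37081 1386304
16 16219 37515 1348789
17 15780 37954 1310835
18 15336 38398 1272437
19 14887 38847 1233590
20 14433 39301 1194289
21 13973 39761 1154528
22 13507 40227 1114301
23 13037 40697 1073604
24 12561 41173 1032431
25 12079 41655 990776
26 11592 42142 948634
27 11099 42635 905999
28 10600 43134 862865
29 10095 43639 819226
30 9584 44150 775076
31 9068 44666 730410
32 8545 45189 685221
33 8017 45717 639504
34 7482 46252 593252
35 6941 46793 546459
36 6393 47341 499118
37 5839 47895 451223
38 5279 48455 402768
39 4712 49022 353746
40 4138 49596 304150
41 3558 50176 253974
42 2971 50763 203211
43 2377 51357 151854
44 1776 51958 99896
45 1168 52566 47330
46 553 47330 0

1. interest=⌊1899669·117/10000⌋=22226; principal=53734-22226=31508; balance=1899669-31508=1868161
2. interest=⌊1868161·117/10000⌋=21857; principal=53734-21857=31877; balance=1868161-31877=1836284
3. interest=⌊1836284·117/10000⌋=21484; principal=53734-21484=32250; balance=1836284-32250=1804034
4. interest=⌊1804034·117/10000⌋=21107; principal=53734-21107=32627; balance=1804034-32627=1771407
5. interest=⌊1771407·117/10000⌋=20725; principal=53734-20725=33009; balance=1771407-33009=1738398
6. interest=⌊1738398·117/10000⌋=20339; principal=53734-20339=33395; balance=1738398-33395=1705003
7. interest=⌊1705003·117/10000⌋=19948; principal=53734-19948=33786; balance=1705003-33786=1671217
8. interest=⌊1671217·117/10000⌋=19553; principal=53734-19553=34181; balance=1671217-34181=1637036
9. interest=⌊1637036·117/10000⌋=19153; principal=53734-19153=34581; balance=1637036-34581=1602455
10. interest=⌊1602455·117/10000⌋=18748; principal=53734-18748=34986; balance=1602455-34986=1567469
11. interest=⌊1567469·117/10000⌋=18339; principal=53734-18339=35395; balance=1567469-35395=1532074
12. interest=⌊1532074·117/10000⌋=17925; principal=53734-17925=35809; balance=1532074-35809=1496265
13. interest=⌊1496265·117/10000⌋=17506; principal=53734-17506=36228; balance=1496265-36228=1460037
14. interest=⌊1460037·117/10000⌋=17082; principal=53734-17082=36652; balance=1460037-36652=1423385
15. interest=⌊1423385·117/10000⌋=16653; principal=53734-16653=37081; balance=1423385-37081=1386304
16. interest=⌊1386304·117/10000⌋=16219; principal=53734-16219=37515; balance=1386304-37515=1348789
17. interest=⌊1348789·117/10000⌋=15780; principal=53734-15780=37954; balance=1348789-37954=1310835
18. interest=⌊1310835·117/10000⌋=15336; principal=53734-15336=38398; balance=1310835-38398=1272437
19. interest=⌊1272437·117/10000⌋=14887; principal=53734-14887=38847; balance=1272437-38847=1233590
20. interest=⌊1233590·117/10000⌋=14433; principal=53734-14433=39301; balance=1233590-39301=1194289
21. interest=⌊1194289·117/10000⌋=13973; principal=53734-13973=39761; balance=1194289-39761=1154528
22. interest=⌊1154528·117/10000⌋=13507; principal=53734-13507=40227; balance=1154528-40227=1114301
23. interest=⌊1114301·117/10000⌋=13037; principal=53734-13037=40697; balance=1114301-40697=1073604
24. interest=⌊1073604·117/10000⌋=12561; principal=53734-12561=41173; balance=1073604-41173=1032431
25. interest=⌊1032431·117/10000⌋=12079; principal=53734-12079=41655; balance=1032431-41655=990776
26. interest=⌊990776·117/10000⌋=11592; principal=53734-11592=42142; balance=990776-42142=948634
27. interest=⌊948634·117/10000⌋=11099; principal=53734-11099=42635; balance=948634-42635=905999
28. interest=⌊905999·117/10000⌋=10600; principal=53734-10600=43134; balance=905999-43134=862865
29. interest=⌊862865·117/10000⌋=10095; principal=53734-10095=43639; balance=862865-43639=819226
30. interest=⌊819226·117/10000⌋=9584; principal=53734-9584=44150; balance=819226-44150=775076
31. interest=⌊775076·117/10000⌋=9068; principal=53734-9068=44666; balance=775076-44666=730410
32. interest=⌊730410·117/10000⌋=8545; principal=53734-8545=45189; balance=730410-45189=685221
33. interest=⌊685221·117/10000⌋=8017; principal=53734-8017=45717; balance=685221-45717=639504
34. interest=⌊639504·117/10000⌋=7482; principal=53734-7482=46252; balance=639504-46252=593252
35. interest=⌊593252·117/10000⌋=6941; principal=53734-6941=46793; balance=593252-46793=546459
36. interest=⌊546459·117/10000⌋=6393; principal=53734-6393=47341; balance=546459-47341=499118
37. interest=⌊499118·117/10000⌋=5839; principal=53734-5839=47895; balance=499118-47895=451223
38. interest=⌊451223·117/10000⌋=5279; principal=53734-5279=48455; balance=451223-48455=402768
39. interest=⌊402768·117/10000⌋=4712; principal=53734-4712=49022; balance=402768-49022=353746
40. interest=⌊353746·117/10000⌋=4138; principal=53734-4138=49596; balance=353746-49596=304150
41. interest=⌊304150·117/10000⌋=3558; principal=53734-3558=50176; balance=304150-50176=253974
42. interest=⌊253974·117/10000⌋=2971; principal=53734-2971=50763; balance=253974-50763=203211
43. interest=⌊203211·117/10000⌋=2377; principal=53734-2377=51357; balance=203211-51357=151854
44. interest=⌊151854·117/10000⌋=1776; principal=53734-1776=51958; balance=151854-51958=99896
45. interest=⌊99896·117/10000⌋=1168; principal=53734-1168=52566; balance=99896-52566=47330
46. interest=⌊47330·117/10000⌋=553; principal=min(53734-553,47330)=47330; balance=47330-47330=0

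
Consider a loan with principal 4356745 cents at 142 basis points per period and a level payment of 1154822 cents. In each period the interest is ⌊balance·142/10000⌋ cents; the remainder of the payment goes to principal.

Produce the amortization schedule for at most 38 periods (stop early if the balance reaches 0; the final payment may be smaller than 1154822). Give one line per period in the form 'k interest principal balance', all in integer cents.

1. interest=⌊4356745·142/10000⌋=61865; principal=1154822-61865=1092957; balance=4356745-1092957=3263788
2. interest=⌊3263788·142/10000⌋=46345; principal=1154822-46345=1108477; balance=3263788-1108477=2155311
3. interest=⌊2155311·142/10000⌋=30605; principal=1154822-30605=1124217; balance=2155311-1124217=1031094
4. interest=⌊1031094·142/10000⌋=14641; principal=min(1154822-14641,1031094)=1031094; balance=1031094-1031094=0

1 61865 1092957 3263788
2 46345 1108477 2155311
3 30605 1124217 1031094
4 14641 1031094 0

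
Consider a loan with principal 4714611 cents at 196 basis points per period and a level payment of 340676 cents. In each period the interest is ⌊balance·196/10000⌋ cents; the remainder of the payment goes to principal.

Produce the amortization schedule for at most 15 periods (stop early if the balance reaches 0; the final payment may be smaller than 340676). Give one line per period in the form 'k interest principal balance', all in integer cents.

1 92406 248270 4466341
2 87540 253136 4213205
3 82578 258098 3955107
4 77520 263156 3691951
5 72362 268314 3423637
6 67103 273573 3150064
7 61741 278935 2871129
8 56274 284402 2586727
9 50699 289977 2296750
10 45016 295660 2001090
11 39221 301455 1699635
12 33312 307364 1392271
13 27288 313388 1078883
14 21146 319530 759353
15 14883 325793 433560

1. interest=⌊4714611·196/10000⌋=92406; principal=340676-92406=248270; balance=4714611-248270=4466341
2. interest=⌊4466341·196/10000⌋=87540; principal=340676-87540=253136; balance=4466341-253136=4213205
3. interest=⌊4213205·196/10000⌋=82578; principal=340676-82578=258098; balance=4213205-258098=3955107
4. interest=⌊3955107·196/10000⌋=77520; principal=340676-77520=263156; balance=3955107-263156=3691951
5. interest=⌊3691951·196/10000⌋=72362; principal=340676-72362=268314; balance=3691951-268314=3423637
6. interest=⌊3423637·196/10000⌋=67103; principal=340676-67103=273573; balance=3423637-273573=3150064
7. interest=⌊3150064·196/10000⌋=61741; principal=340676-61741=278935; balance=3150064-278935=2871129
8. interest=⌊2871129·196/10000⌋=56274; principal=340676-56274=284402; balance=2871129-284402=2586727
9. interest=⌊2586727·196/10000⌋=50699; principal=340676-50699=289977; balance=2586727-289977=2296750
10. interest=⌊2296750·196/10000⌋=45016; principal=340676-45016=295660; balance=2296750-295660=2001090
11. interest=⌊2001090·196/10000⌋=39221; principal=340676-39221=301455; balance=2001090-301455=1699635
12. interest=⌊1699635·196/10000⌋=33312; principal=340676-33312=307364; balance=1699635-307364=1392271
13. interest=⌊1392271·196/10000⌋=27288; principal=340676-27288=313388; balance=1392271-313388=1078883
14. interest=⌊1078883·196/10000⌋=21146; principal=340676-21146=319530; balance=1078883-319530=759353
15. interest=⌊759353·196/10000⌋=14883; principal=340676-14883=325793; balance=759353-325793=433560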